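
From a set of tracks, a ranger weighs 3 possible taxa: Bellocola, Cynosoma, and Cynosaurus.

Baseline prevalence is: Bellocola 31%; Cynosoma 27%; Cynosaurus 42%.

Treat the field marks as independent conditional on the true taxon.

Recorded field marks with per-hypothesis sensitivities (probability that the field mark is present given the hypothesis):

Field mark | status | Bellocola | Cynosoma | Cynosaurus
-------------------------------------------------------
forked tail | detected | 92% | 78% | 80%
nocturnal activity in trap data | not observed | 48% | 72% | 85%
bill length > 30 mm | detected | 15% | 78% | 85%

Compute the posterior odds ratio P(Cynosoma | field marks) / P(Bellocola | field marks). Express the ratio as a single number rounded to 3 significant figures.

2.07

Posterior odds equal prior odds times the likelihood ratio; only the two competing hypotheses matter (using 1 − P(present | H) for each absent field mark).
  Cynosoma: 0.27 × 0.78 × (1 − 0.72) × 0.78 = 0.045995
  Bellocola: 0.31 × 0.92 × (1 − 0.48) × 0.15 = 0.022246
Odds(Cynosoma : Bellocola) = 0.045995 / 0.022246 ≈ 2.07.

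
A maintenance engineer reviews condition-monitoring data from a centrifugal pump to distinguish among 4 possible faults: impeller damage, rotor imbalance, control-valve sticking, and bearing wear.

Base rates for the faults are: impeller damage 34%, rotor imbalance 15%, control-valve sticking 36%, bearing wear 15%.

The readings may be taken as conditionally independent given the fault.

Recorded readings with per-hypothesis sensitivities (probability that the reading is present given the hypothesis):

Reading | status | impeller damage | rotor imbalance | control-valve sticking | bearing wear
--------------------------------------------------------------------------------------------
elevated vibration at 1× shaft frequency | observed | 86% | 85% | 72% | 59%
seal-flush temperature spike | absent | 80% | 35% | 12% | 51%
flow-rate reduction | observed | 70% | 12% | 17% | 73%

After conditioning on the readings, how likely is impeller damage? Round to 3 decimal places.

0.337

For each hypothesis, the unnormalized posterior weight is prior × product of the reading likelihoods (using 1 − P(present | H) for each absent reading):
  impeller damage: 0.34 × 0.86 × (1 − 0.80) × 0.70 = 0.040936
  rotor imbalance: 0.15 × 0.85 × (1 − 0.35) × 0.12 = 0.009945
  control-valve sticking: 0.36 × 0.72 × (1 − 0.12) × 0.17 = 0.038776
  bearing wear: 0.15 × 0.59 × (1 − 0.51) × 0.73 = 0.031656
The unnormalized weights sum to 0.12131.
P(impeller damage | evidence) = 0.040936 / 0.12131 ≈ 0.337.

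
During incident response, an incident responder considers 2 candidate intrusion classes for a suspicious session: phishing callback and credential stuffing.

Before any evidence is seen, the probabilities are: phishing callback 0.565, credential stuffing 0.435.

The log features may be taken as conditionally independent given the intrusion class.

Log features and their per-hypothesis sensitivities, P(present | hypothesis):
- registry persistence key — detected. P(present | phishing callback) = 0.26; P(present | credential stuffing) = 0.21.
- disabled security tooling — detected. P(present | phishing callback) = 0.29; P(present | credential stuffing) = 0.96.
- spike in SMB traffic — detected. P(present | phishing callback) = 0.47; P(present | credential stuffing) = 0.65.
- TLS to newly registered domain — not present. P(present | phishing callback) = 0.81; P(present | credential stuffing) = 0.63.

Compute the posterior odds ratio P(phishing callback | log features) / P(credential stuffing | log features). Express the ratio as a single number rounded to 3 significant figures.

0.180

Unnormalized posterior weight (prior times the log feature likelihoods) for each of the two hypotheses (using 1 − P(present | H) for each absent log feature):
  phishing callback: 0.565 × 0.26 × 0.29 × 0.47 × (1 − 0.81) = 0.0038043
  credential stuffing: 0.435 × 0.21 × 0.96 × 0.65 × (1 − 0.63) = 0.021091
Odds(phishing callback : credential stuffing) = 0.0038043 / 0.021091 ≈ 0.180.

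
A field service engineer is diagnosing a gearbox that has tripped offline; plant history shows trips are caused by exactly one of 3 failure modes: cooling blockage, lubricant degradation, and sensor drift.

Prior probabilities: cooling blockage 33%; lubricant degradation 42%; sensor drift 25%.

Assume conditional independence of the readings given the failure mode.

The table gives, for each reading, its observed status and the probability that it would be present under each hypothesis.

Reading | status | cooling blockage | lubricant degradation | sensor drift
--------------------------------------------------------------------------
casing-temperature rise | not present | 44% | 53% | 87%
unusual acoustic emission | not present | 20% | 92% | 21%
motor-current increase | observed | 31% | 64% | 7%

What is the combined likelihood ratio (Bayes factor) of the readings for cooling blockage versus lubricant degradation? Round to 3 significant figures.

Joint likelihood of the reading pattern under each hypothesis (using 1 − P(present | H) for each absent reading):
  cooling blockage: (1 − 0.44) × (1 − 0.20) × 0.31 = 0.13888
  lubricant degradation: (1 − 0.53) × (1 − 0.92) × 0.64 = 0.024064
Bayes factor = 0.13888 / 0.024064 ≈ 5.77

5.77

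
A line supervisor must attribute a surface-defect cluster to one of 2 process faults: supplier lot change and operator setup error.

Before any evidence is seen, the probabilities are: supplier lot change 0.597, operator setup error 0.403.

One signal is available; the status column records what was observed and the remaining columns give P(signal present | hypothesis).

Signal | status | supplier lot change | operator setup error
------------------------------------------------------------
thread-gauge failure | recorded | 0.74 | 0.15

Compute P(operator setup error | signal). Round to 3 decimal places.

By Bayes' rule, the unnormalized weight for each hypothesis is prior × likelihood:
  supplier lot change: 0.597 × 0.74 = 0.44178
  operator setup error: 0.403 × 0.15 = 0.06045
Normalizing constant Z = 0.44178 + 0.06045 = 0.50223.
P(operator setup error | evidence) = 0.06045 / 0.50223 ≈ 0.120.

0.120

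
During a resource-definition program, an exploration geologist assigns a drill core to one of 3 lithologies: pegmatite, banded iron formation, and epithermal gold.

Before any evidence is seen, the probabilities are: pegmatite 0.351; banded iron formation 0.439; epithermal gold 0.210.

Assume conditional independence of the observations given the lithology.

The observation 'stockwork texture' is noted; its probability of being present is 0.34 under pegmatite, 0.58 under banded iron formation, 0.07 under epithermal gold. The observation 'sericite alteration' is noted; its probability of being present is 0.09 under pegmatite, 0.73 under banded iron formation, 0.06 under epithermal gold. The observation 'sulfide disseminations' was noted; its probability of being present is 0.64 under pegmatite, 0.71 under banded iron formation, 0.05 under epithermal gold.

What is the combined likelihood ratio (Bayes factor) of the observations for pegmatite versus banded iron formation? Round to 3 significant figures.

0.0651

The Bayes factor is the ratio of the joint likelihoods of the evidence pattern under the two hypotheses.
  pegmatite: 0.34 × 0.09 × 0.64 = 0.019584
  banded iron formation: 0.58 × 0.73 × 0.71 = 0.30061
Bayes factor = 0.019584 / 0.30061 ≈ 0.0651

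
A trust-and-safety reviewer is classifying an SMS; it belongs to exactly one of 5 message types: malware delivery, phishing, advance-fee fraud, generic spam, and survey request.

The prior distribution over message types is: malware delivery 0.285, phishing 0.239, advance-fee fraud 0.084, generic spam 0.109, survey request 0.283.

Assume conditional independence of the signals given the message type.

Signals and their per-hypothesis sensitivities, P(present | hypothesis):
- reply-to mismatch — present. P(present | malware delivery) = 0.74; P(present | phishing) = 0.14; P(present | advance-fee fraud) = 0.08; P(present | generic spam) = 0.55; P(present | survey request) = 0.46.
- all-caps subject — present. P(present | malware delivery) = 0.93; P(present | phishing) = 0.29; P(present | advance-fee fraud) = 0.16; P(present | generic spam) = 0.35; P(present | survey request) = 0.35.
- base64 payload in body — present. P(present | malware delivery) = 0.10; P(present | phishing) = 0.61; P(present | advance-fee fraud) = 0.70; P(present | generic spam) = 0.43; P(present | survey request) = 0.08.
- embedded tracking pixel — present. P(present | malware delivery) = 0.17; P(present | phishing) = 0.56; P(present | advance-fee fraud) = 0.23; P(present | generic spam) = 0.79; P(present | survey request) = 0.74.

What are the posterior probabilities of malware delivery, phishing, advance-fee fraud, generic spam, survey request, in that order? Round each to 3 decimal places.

Multiply each prior by the joint likelihood of the signal pattern:
  malware delivery: 0.285 × 0.74 × 0.93 × 0.10 × 0.17 = 0.0033343
  phishing: 0.239 × 0.14 × 0.29 × 0.61 × 0.56 = 0.0033147
  advance-fee fraud: 0.084 × 0.08 × 0.16 × 0.70 × 0.23 = 0.00017311
  generic spam: 0.109 × 0.55 × 0.35 × 0.43 × 0.79 = 0.0071278
  survey request: 0.283 × 0.46 × 0.35 × 0.08 × 0.74 = 0.0026973
The unnormalized weights sum to 0.016647.
P(malware delivery | evidence) = 0.0033343 / 0.016647 ≈ 0.200
P(phishing | evidence) = 0.0033147 / 0.016647 ≈ 0.199
P(advance-fee fraud | evidence) = 0.00017311 / 0.016647 ≈ 0.010
P(generic spam | evidence) = 0.0071278 / 0.016647 ≈ 0.428
P(survey request | evidence) = 0.0026973 / 0.016647 ≈ 0.162

0.200, 0.199, 0.010, 0.428, 0.162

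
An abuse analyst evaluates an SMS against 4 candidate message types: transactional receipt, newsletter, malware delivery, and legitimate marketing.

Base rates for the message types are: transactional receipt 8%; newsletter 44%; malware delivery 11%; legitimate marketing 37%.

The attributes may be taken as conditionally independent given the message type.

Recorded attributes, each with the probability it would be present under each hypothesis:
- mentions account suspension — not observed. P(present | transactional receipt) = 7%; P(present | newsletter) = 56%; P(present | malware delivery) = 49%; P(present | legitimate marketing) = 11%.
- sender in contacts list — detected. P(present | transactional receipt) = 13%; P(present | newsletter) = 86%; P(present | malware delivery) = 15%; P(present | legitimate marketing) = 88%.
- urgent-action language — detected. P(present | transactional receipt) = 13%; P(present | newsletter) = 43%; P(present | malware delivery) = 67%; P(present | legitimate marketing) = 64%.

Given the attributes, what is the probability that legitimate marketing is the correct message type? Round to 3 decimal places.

For each hypothesis, the unnormalized posterior weight is prior × product of the attribute likelihoods (using 1 − P(present | H) for each absent attribute):
  transactional receipt: 0.08 × (1 − 0.07) × 0.13 × 0.13 = 0.0012574
  newsletter: 0.44 × (1 − 0.56) × 0.86 × 0.43 = 0.071593
  malware delivery: 0.11 × (1 − 0.49) × 0.15 × 0.67 = 0.0056381
  legitimate marketing: 0.37 × (1 − 0.11) × 0.88 × 0.64 = 0.18546
Marginal likelihood of the evidence = 0.26395.
P(legitimate marketing | evidence) = 0.18546 / 0.26395 ≈ 0.703.

0.703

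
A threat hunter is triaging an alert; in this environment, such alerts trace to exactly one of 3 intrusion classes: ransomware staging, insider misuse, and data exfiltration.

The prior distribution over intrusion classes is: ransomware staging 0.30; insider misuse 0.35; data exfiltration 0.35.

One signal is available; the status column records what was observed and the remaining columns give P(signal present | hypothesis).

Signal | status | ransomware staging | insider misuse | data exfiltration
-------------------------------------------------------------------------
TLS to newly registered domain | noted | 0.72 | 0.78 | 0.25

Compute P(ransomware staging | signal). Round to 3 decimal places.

0.375

Multiply each prior by the likelihood of the signal:
  ransomware staging: 0.30 × 0.72 = 0.216
  insider misuse: 0.35 × 0.78 = 0.273
  data exfiltration: 0.35 × 0.25 = 0.0875
Marginal likelihood of the evidence = 0.5765.
P(ransomware staging | evidence) = 0.216 / 0.5765 ≈ 0.375.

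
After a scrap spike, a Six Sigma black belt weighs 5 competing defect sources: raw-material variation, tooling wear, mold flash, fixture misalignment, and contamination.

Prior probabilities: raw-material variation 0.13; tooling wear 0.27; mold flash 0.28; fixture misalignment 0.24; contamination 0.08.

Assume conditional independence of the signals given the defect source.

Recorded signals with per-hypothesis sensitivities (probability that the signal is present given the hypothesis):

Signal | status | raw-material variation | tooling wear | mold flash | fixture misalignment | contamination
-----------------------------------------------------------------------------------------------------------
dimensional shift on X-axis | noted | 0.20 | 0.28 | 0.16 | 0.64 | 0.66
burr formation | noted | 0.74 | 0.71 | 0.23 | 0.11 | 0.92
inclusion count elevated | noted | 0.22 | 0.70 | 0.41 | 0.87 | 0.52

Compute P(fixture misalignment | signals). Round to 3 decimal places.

0.171

By Bayes' rule with conditional independence, the unnormalized weight for each hypothesis is prior × ∏ likelihoods:
  raw-material variation: 0.13 × 0.20 × 0.74 × 0.22 = 0.0042328
  tooling wear: 0.27 × 0.28 × 0.71 × 0.70 = 0.037573
  mold flash: 0.28 × 0.16 × 0.23 × 0.41 = 0.0042246
  fixture misalignment: 0.24 × 0.64 × 0.11 × 0.87 = 0.0147
  contamination: 0.08 × 0.66 × 0.92 × 0.52 = 0.02526
Normalizing constant Z = 0.0042328 + 0.037573 + 0.0042246 + 0.0147 + 0.02526 = 0.08599.
P(fixture misalignment | evidence) = 0.0147 / 0.08599 ≈ 0.171.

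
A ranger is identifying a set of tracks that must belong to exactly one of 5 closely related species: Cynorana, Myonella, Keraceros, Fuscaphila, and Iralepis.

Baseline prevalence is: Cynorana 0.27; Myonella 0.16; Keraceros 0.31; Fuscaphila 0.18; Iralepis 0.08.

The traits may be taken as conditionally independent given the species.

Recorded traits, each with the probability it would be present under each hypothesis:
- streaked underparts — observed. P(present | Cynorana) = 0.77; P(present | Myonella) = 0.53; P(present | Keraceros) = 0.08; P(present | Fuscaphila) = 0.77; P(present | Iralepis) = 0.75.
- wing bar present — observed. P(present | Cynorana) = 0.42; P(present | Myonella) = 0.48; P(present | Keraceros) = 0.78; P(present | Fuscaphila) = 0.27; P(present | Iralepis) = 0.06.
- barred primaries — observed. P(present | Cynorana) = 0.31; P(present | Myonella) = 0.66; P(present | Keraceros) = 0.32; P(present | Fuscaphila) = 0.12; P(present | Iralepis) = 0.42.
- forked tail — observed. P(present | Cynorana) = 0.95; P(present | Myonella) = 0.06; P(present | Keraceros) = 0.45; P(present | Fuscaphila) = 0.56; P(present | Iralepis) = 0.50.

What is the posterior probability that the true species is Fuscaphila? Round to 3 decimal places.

By Bayes' rule with conditional independence, the unnormalized weight for each hypothesis is prior × ∏ likelihoods:
  Cynorana: 0.27 × 0.77 × 0.42 × 0.31 × 0.95 = 0.025715
  Myonella: 0.16 × 0.53 × 0.48 × 0.66 × 0.06 = 0.0016119
  Keraceros: 0.31 × 0.08 × 0.78 × 0.32 × 0.45 = 0.0027855
  Fuscaphila: 0.18 × 0.77 × 0.27 × 0.12 × 0.56 = 0.0025148
  Iralepis: 0.08 × 0.75 × 0.06 × 0.42 × 0.50 = 0.000756
The unnormalized weights sum to 0.033383.
P(Fuscaphila | evidence) = 0.0025148 / 0.033383 ≈ 0.075.

0.075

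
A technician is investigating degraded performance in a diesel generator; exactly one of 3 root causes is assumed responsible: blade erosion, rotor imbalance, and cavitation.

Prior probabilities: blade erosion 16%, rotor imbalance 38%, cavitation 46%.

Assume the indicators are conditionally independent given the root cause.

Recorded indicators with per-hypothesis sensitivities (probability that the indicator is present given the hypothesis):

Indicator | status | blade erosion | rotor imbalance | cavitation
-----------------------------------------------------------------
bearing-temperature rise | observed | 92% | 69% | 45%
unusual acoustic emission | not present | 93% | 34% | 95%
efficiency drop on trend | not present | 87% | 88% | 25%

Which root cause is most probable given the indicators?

By Bayes' rule with conditional independence, the unnormalized weight for each hypothesis is prior × ∏ likelihoods (using 1 − P(present | H) for each absent indicator):
  blade erosion: 0.16 × 0.92 × (1 − 0.93) × (1 − 0.87) = 0.0013395
  rotor imbalance: 0.38 × 0.69 × (1 − 0.34) × (1 − 0.88) = 0.020766
  cavitation: 0.46 × 0.45 × (1 − 0.95) × (1 − 0.25) = 0.0077625
Marginal likelihood of the evidence = 0.029868.
P(blade erosion | evidence) ≈ 0.0013395 / 0.029868 ≈ 0.045
P(rotor imbalance | evidence) ≈ 0.020766 / 0.029868 ≈ 0.695
P(cavitation | evidence) ≈ 0.0077625 / 0.029868 ≈ 0.260
The largest is 0.695, so rotor imbalance is most probable.

rotor imbalance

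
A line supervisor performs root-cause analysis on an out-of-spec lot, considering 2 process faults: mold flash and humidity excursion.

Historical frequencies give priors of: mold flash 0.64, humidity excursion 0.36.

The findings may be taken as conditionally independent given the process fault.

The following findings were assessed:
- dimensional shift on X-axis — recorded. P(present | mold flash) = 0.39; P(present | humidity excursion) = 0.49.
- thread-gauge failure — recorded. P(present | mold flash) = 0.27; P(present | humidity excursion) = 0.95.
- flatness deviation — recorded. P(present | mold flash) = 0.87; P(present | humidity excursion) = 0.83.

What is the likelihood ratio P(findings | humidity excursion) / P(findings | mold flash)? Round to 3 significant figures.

Take the product of per-finding likelihoods under each hypothesis, then divide.
  humidity excursion: 0.49 × 0.95 × 0.83 = 0.38636
  mold flash: 0.39 × 0.27 × 0.87 = 0.091611
Bayes factor = 0.38636 / 0.091611 ≈ 4.22

4.22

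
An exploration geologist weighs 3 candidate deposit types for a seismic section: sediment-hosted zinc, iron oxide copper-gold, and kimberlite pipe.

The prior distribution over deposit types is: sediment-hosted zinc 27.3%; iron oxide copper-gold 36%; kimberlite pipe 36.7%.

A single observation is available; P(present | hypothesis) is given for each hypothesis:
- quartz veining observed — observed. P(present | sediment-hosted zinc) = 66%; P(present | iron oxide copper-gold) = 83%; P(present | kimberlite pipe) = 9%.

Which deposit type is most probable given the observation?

For each hypothesis, the unnormalized posterior weight is prior × likelihood:
  sediment-hosted zinc: 0.273 × 0.66 = 0.18018
  iron oxide copper-gold: 0.360 × 0.83 = 0.2988
  kimberlite pipe: 0.367 × 0.09 = 0.03303
Normalizing constant Z = 0.18018 + 0.2988 + 0.03303 = 0.51201.
P(sediment-hosted zinc | evidence) ≈ 0.18018 / 0.51201 ≈ 0.352
P(iron oxide copper-gold | evidence) ≈ 0.2988 / 0.51201 ≈ 0.584
P(kimberlite pipe | evidence) ≈ 0.03303 / 0.51201 ≈ 0.065
The largest is 0.584, so iron oxide copper-gold is most probable.

iron oxide copper-gold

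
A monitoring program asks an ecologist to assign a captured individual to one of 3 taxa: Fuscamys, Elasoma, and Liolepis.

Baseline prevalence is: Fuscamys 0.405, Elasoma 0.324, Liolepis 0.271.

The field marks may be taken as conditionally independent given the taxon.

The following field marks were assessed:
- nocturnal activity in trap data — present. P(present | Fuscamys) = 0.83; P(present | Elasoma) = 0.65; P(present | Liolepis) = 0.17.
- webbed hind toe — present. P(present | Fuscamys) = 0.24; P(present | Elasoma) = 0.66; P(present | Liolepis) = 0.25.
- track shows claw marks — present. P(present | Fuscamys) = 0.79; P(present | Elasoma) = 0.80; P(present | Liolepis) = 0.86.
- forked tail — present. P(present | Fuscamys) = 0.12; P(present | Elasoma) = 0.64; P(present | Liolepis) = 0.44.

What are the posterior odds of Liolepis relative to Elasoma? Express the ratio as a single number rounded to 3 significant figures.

0.0612

Posterior odds equal prior odds times the likelihood ratio; only the two competing hypotheses matter.
  Liolepis: 0.271 × 0.17 × 0.25 × 0.86 × 0.44 = 0.0043582
  Elasoma: 0.324 × 0.65 × 0.66 × 0.80 × 0.64 = 0.071166
Posterior odds = 0.0043582 / 0.071166 ≈ 0.0612.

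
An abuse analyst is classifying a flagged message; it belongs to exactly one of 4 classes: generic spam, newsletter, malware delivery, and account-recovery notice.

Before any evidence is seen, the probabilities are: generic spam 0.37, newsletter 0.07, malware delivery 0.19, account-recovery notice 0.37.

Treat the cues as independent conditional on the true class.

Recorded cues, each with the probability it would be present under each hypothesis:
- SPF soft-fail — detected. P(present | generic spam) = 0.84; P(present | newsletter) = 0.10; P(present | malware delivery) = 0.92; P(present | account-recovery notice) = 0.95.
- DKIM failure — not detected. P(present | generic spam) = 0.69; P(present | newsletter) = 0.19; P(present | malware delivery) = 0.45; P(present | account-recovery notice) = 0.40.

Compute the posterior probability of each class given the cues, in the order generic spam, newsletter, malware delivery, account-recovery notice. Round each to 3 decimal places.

0.236, 0.014, 0.235, 0.516

For each hypothesis, the unnormalized posterior weight is prior × product of the cue likelihoods (using 1 − P(present | H) for each absent cue):
  generic spam: 0.37 × 0.84 × (1 − 0.69) = 0.096348
  newsletter: 0.07 × 0.10 × (1 − 0.19) = 0.00567
  malware delivery: 0.19 × 0.92 × (1 − 0.45) = 0.09614
  account-recovery notice: 0.37 × 0.95 × (1 − 0.40) = 0.2109
The unnormalized weights sum to 0.40906.
P(generic spam | evidence) = 0.096348 / 0.40906 ≈ 0.236
P(newsletter | evidence) = 0.00567 / 0.40906 ≈ 0.014
P(malware delivery | evidence) = 0.09614 / 0.40906 ≈ 0.235
P(account-recovery notice | evidence) = 0.2109 / 0.40906 ≈ 0.516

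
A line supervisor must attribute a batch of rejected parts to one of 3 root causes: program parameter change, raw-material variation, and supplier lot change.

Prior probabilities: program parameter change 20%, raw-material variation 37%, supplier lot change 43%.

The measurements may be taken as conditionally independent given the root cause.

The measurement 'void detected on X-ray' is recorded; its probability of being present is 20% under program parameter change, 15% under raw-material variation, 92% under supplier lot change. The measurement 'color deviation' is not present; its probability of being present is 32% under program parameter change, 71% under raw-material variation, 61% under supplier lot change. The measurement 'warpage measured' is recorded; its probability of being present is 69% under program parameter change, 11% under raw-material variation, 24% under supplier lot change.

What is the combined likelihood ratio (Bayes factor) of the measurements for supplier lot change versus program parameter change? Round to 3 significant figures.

0.918

Take the product of per-measurement likelihoods under each hypothesis (using 1 − P(present | H) for each absent measurement), then divide.
  supplier lot change: 0.92 × (1 − 0.61) × 0.24 = 0.086112
  program parameter change: 0.20 × (1 − 0.32) × 0.69 = 0.09384
Bayes factor = 0.086112 / 0.09384 ≈ 0.918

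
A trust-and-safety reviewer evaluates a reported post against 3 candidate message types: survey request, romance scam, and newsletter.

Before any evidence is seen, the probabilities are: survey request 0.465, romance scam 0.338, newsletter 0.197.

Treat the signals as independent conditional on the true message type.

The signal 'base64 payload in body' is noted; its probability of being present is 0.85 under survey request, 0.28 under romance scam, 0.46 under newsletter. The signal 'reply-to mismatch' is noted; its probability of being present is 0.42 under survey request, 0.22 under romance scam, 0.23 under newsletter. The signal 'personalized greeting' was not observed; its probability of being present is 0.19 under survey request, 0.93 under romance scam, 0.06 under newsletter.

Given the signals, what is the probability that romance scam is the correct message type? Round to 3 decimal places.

For each hypothesis, the unnormalized posterior weight is prior × product of the signal likelihoods (using 1 − P(present | H) for each absent signal):
  survey request: 0.465 × 0.85 × 0.42 × (1 − 0.19) = 0.13446
  romance scam: 0.338 × 0.28 × 0.22 × (1 − 0.93) = 0.0014575
  newsletter: 0.197 × 0.46 × 0.23 × (1 − 0.06) = 0.019592
The unnormalized weights sum to 0.15551.
P(romance scam | evidence) = 0.0014575 / 0.15551 ≈ 0.009.

0.009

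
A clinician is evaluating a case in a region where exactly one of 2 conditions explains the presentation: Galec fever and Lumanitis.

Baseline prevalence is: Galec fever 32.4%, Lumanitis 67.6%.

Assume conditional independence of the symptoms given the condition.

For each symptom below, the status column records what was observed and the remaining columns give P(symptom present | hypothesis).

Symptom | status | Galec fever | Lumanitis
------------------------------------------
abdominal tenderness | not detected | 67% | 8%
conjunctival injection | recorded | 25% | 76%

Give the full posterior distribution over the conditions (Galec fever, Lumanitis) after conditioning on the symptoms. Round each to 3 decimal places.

For each hypothesis, the unnormalized posterior weight is prior × product of the symptom likelihoods (using 1 − P(present | H) for each absent symptom):
  Galec fever: 0.324 × (1 − 0.67) × 0.25 = 0.02673
  Lumanitis: 0.676 × (1 − 0.08) × 0.76 = 0.47266
Marginal likelihood of the evidence = 0.49939.
P(Galec fever | evidence) = 0.02673 / 0.49939 ≈ 0.054
P(Lumanitis | evidence) = 0.47266 / 0.49939 ≈ 0.946

0.054, 0.946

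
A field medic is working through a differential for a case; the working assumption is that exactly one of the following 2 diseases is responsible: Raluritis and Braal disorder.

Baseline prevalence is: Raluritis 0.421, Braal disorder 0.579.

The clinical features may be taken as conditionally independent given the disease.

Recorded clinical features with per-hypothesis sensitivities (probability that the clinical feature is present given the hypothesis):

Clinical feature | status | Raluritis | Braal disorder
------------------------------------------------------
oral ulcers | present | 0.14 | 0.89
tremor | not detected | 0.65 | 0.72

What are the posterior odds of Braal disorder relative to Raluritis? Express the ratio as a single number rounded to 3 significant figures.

6.99

The normalizing constant cancels in an odds ratio, so compute prior × likelihood for the two hypotheses only (using 1 − P(present | H) for each absent clinical feature):
  Braal disorder: 0.579 × 0.89 × (1 − 0.72) = 0.14429
  Raluritis: 0.421 × 0.14 × (1 − 0.65) = 0.020629
Posterior odds = 0.14429 / 0.020629 ≈ 6.99.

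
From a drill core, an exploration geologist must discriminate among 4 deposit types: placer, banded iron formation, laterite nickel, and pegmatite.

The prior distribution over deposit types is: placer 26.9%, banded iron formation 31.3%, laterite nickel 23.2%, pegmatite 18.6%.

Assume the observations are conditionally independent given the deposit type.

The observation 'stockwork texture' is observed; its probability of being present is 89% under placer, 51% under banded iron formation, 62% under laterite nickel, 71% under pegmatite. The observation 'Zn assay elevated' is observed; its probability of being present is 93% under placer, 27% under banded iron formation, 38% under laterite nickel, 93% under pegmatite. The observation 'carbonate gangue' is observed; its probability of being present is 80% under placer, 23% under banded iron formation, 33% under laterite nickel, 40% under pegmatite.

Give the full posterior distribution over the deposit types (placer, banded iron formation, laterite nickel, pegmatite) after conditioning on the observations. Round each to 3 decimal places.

0.698, 0.039, 0.071, 0.193

Multiply each prior by the joint likelihood of the evidence pattern:
  placer: 0.269 × 0.89 × 0.93 × 0.80 = 0.17812
  banded iron formation: 0.313 × 0.51 × 0.27 × 0.23 = 0.009913
  laterite nickel: 0.232 × 0.62 × 0.38 × 0.33 = 0.018038
  pegmatite: 0.186 × 0.71 × 0.93 × 0.40 = 0.049126
Marginal likelihood of the evidence = 0.2552.
P(placer | evidence) = 0.17812 / 0.2552 ≈ 0.698
P(banded iron formation | evidence) = 0.009913 / 0.2552 ≈ 0.039
P(laterite nickel | evidence) = 0.018038 / 0.2552 ≈ 0.071
P(pegmatite | evidence) = 0.049126 / 0.2552 ≈ 0.193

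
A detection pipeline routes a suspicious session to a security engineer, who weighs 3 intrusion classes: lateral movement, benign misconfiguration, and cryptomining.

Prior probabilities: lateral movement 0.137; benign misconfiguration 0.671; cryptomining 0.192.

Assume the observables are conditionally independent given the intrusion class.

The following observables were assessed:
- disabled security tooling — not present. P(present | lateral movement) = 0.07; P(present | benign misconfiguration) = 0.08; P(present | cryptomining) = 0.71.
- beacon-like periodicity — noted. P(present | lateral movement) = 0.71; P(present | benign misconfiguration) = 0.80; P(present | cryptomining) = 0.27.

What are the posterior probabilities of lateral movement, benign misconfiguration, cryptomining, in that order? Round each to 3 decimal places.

By Bayes' rule with conditional independence, the unnormalized weight for each hypothesis is prior × ∏ likelihoods (using 1 − P(present | H) for each absent observable):
  lateral movement: 0.137 × (1 − 0.07) × 0.71 = 0.090461
  benign misconfiguration: 0.671 × (1 − 0.08) × 0.80 = 0.49386
  cryptomining: 0.192 × (1 − 0.71) × 0.27 = 0.015034
Marginal likelihood of the evidence = 0.59935.
P(lateral movement | evidence) = 0.090461 / 0.59935 ≈ 0.151
P(benign misconfiguration | evidence) = 0.49386 / 0.59935 ≈ 0.824
P(cryptomining | evidence) = 0.015034 / 0.59935 ≈ 0.025

0.151, 0.824, 0.025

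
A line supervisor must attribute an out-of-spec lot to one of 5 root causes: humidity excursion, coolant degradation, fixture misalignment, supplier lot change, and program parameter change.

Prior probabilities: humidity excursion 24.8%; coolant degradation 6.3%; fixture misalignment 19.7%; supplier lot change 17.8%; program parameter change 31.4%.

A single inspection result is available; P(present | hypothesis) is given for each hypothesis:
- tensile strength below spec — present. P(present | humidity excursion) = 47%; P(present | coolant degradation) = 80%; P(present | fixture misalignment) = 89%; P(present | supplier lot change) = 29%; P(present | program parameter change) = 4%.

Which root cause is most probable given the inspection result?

fixture misalignment

By Bayes' rule, the unnormalized weight for each hypothesis is prior × likelihood:
  humidity excursion: 0.248 × 0.47 = 0.11656
  coolant degradation: 0.063 × 0.80 = 0.0504
  fixture misalignment: 0.197 × 0.89 = 0.17533
  supplier lot change: 0.178 × 0.29 = 0.05162
  program parameter change: 0.314 × 0.04 = 0.01256
Marginal likelihood of the evidence = 0.40647.
P(humidity excursion | evidence) ≈ 0.11656 / 0.40647 ≈ 0.287
P(coolant degradation | evidence) ≈ 0.0504 / 0.40647 ≈ 0.124
P(fixture misalignment | evidence) ≈ 0.17533 / 0.40647 ≈ 0.431
P(supplier lot change | evidence) ≈ 0.05162 / 0.40647 ≈ 0.127
P(program parameter change | evidence) ≈ 0.01256 / 0.40647 ≈ 0.031
The largest is 0.431, so fixture misalignment is most probable.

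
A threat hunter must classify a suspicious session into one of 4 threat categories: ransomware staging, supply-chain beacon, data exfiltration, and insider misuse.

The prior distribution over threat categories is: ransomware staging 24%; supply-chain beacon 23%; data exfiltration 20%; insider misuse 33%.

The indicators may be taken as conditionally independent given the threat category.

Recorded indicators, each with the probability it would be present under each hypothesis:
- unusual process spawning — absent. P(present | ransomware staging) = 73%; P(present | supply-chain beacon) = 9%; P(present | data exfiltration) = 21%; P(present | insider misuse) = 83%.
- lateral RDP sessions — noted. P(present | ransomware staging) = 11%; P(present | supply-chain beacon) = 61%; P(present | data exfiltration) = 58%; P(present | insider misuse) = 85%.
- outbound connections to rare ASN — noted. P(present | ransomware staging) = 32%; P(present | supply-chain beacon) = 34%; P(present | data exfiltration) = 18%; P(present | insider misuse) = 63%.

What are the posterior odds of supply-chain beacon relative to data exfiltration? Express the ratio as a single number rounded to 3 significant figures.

Posterior odds equal prior odds times the likelihood ratio; only the two competing hypotheses matter (using 1 − P(present | H) for each absent indicator).
  supply-chain beacon: 0.23 × (1 − 0.09) × 0.61 × 0.34 = 0.043409
  data exfiltration: 0.20 × (1 − 0.21) × 0.58 × 0.18 = 0.016495
Odds(supply-chain beacon : data exfiltration) = 0.043409 / 0.016495 ≈ 2.63.

2.63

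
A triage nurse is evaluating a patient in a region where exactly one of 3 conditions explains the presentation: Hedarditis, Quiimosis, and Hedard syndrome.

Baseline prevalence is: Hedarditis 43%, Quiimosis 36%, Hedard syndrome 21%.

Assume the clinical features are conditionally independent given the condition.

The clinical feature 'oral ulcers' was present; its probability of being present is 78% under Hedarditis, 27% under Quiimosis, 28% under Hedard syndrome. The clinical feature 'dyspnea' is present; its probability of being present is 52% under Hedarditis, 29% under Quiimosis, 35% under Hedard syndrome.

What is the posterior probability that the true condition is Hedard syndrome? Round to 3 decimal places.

0.092

For each hypothesis, the unnormalized posterior weight is prior × product of the clinical feature likelihoods:
  Hedarditis: 0.43 × 0.78 × 0.52 = 0.17441
  Quiimosis: 0.36 × 0.27 × 0.29 = 0.028188
  Hedard syndrome: 0.21 × 0.28 × 0.35 = 0.02058
The unnormalized weights sum to 0.22318.
P(Hedard syndrome | evidence) = 0.02058 / 0.22318 ≈ 0.092.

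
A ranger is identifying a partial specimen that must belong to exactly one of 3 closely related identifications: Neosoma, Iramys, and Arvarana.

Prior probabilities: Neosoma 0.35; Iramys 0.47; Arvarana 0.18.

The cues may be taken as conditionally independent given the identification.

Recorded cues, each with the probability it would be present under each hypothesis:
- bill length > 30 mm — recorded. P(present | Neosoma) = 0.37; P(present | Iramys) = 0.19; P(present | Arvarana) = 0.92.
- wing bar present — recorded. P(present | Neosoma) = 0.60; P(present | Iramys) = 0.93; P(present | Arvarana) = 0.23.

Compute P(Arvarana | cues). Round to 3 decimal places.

By Bayes' rule with conditional independence, the unnormalized weight for each hypothesis is prior × ∏ likelihoods:
  Neosoma: 0.35 × 0.37 × 0.60 = 0.0777
  Iramys: 0.47 × 0.19 × 0.93 = 0.083049
  Arvarana: 0.18 × 0.92 × 0.23 = 0.038088
The unnormalized weights sum to 0.19884.
P(Arvarana | evidence) = 0.038088 / 0.19884 ≈ 0.192.

0.192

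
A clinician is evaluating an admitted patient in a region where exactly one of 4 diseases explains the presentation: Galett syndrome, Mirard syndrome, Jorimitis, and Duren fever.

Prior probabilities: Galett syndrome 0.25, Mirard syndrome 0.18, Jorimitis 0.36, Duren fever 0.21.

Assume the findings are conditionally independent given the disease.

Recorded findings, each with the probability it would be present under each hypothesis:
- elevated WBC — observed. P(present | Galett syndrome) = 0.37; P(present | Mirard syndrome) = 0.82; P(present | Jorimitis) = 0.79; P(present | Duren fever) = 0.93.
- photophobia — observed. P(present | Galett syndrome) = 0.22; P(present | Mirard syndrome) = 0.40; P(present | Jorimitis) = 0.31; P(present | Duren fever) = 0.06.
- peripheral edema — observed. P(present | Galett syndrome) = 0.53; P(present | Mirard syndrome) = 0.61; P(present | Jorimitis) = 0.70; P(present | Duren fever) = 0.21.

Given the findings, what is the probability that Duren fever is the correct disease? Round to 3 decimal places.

0.022

For each hypothesis, the unnormalized posterior weight is prior × product of the finding likelihoods:
  Galett syndrome: 0.25 × 0.37 × 0.22 × 0.53 = 0.010785
  Mirard syndrome: 0.18 × 0.82 × 0.40 × 0.61 = 0.036014
  Jorimitis: 0.36 × 0.79 × 0.31 × 0.70 = 0.061715
  Duren fever: 0.21 × 0.93 × 0.06 × 0.21 = 0.0024608
Marginal likelihood of the evidence = 0.11098.
P(Duren fever | evidence) = 0.0024608 / 0.11098 ≈ 0.022.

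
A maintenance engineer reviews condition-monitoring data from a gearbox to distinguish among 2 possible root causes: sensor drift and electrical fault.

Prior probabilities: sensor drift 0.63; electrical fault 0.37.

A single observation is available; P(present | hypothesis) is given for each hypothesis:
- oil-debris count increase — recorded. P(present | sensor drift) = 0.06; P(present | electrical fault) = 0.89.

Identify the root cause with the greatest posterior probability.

By Bayes' rule, the unnormalized weight for each hypothesis is prior × likelihood:
  sensor drift: 0.63 × 0.06 = 0.0378
  electrical fault: 0.37 × 0.89 = 0.3293
The unnormalized weights sum to 0.3671.
P(sensor drift | evidence) ≈ 0.0378 / 0.3671 ≈ 0.103
P(electrical fault | evidence) ≈ 0.3293 / 0.3671 ≈ 0.897
The largest is 0.897, so electrical fault is most probable.

electrical fault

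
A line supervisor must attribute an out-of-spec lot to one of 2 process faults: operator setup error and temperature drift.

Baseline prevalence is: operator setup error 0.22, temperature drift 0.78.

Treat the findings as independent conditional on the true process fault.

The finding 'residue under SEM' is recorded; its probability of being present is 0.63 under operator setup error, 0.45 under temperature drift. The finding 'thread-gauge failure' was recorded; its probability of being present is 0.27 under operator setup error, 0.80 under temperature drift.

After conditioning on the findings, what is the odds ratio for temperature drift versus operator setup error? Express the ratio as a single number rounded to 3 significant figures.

7.50

Posterior odds equal prior odds times the likelihood ratio; only the two competing hypotheses matter.
  temperature drift: 0.78 × 0.45 × 0.80 = 0.2808
  operator setup error: 0.22 × 0.63 × 0.27 = 0.037422
Odds(temperature drift : operator setup error) = 0.2808 / 0.037422 ≈ 7.50.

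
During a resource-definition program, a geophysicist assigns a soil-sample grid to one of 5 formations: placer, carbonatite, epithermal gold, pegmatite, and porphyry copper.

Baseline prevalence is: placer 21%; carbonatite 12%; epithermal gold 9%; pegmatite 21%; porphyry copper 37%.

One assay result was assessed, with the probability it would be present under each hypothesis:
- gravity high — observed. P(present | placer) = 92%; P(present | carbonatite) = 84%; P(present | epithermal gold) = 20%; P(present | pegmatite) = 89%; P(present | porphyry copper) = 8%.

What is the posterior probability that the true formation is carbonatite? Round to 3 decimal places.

For each hypothesis, the unnormalized posterior weight is prior × likelihood:
  placer: 0.21 × 0.92 = 0.1932
  carbonatite: 0.12 × 0.84 = 0.1008
  epithermal gold: 0.09 × 0.20 = 0.018
  pegmatite: 0.21 × 0.89 = 0.1869
  porphyry copper: 0.37 × 0.08 = 0.0296
The unnormalized weights sum to 0.5285.
P(carbonatite | evidence) = 0.1008 / 0.5285 ≈ 0.191.

0.191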